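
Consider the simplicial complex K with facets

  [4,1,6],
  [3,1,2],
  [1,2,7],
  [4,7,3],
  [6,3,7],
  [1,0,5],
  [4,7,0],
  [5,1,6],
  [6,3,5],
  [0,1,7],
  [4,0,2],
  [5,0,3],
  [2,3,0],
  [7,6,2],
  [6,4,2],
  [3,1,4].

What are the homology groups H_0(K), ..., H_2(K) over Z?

K has 8 vertices, 24 edges, 16 triangles.
rank ∂_0 = 0, rank ∂_1 = 7 ⇒ b_0 = 8 − 0 − 7 = 1; all invariant factors of ∂_1 are 1 so no torsion. So H_0 = Z.
rank ∂_1 = 7, rank ∂_2 = 15 ⇒ b_1 = 24 − 7 − 15 = 2; all invariant factors of ∂_2 are 1 so no torsion. So H_1 = Z^2.
rank ∂_2 = 15, rank ∂_3 = 0 ⇒ b_2 = 16 − 15 − 0 = 1. So H_2 = Z.

H_0 = Z,  H_1 = Z^2,  H_2 = Z.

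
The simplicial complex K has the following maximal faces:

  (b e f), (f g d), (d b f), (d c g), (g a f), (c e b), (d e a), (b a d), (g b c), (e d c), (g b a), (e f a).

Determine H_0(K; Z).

H_0 = Z.

Take the total order a < b < c < d < e < f < g on the vertex set. Then K (dimension 2) consists of the simplices:

  0-simplices (7): a, b, c, d, e, f, g
  1-simplices (18): ab, ad, ae, af, ag, bc, bd, be, bf, bg, cd, ce, cg, de, df, dg, ef, fg
  2-simplices (12): abd, abg, ade, aef, afg, bce, bcg, bdf, bef, cde, cdg, dfg

so the chain groups are C_0 ≅ Z^7, C_1 ≅ Z^18, C_2 ≅ Z^12.

∂_1: C_1 → C_0 sends each edge [p,q] (with p < q) to q − p. For instance
  ∂bd = d − b.
The 7×18 boundary matrix has rank 6 and Smith normal form diag(1,1,1,1,1,1).

∂_2: C_2 → C_1 maps a triangle to the signed sum of its edges. For instance
  ∂cdg = dg − cg + cd,
  ∂bef = ef − bf + be.
As a 18×12 matrix over Z this has rank 12, with invariant factors (1,1,1,1,1,1,1,1,1,1,1,2).

Now H_k = ker ∂_k / im ∂_{k+1}, so:

  H_0: rank C_0 − rank ∂_1 = 7 − 6 = 1, and the invariant factors of ∂_1 are all 1, so H_0 ≅ Z.

(K is a triangulation of the real projective plane RP^2.)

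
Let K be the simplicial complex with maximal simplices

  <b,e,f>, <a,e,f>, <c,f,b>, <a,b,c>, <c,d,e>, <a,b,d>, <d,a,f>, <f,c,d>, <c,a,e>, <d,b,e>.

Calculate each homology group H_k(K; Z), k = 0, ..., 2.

We work with the vertex ordering a < b < c < d < e < f. The simplices of K, each written with vertices in increasing order, are:

  0-simplices (6): a, b, c, d, e, f
  1-simplices (15): ab, ac, ad, ae, af, bc, bd, be, bf, cd, ce, cf, de, df, ef
  2-simplices (10): abc, abd, ace, adf, aef, bcf, bde, bef, cde, cdf

so the chain groups are C_0 ≅ Z^6, C_1 ≅ Z^15, C_2 ≅ Z^10.

∂_1: C_1 → C_0 is given by ∂[p,q] = [q] − [p].
The resulting 6×15 matrix has rank 5, and its Smith normal form has invariant factors (1,1,1,1,1).

∂_2: C_2 → C_1 sends each 2-simplex [p,q,r] to [q,r] − [p,r] + [p,q]. For instance
  ∂bcf = cf − bf + bc,
  ∂ace = ce − ae + ac.
As a 15×10 matrix over Z this has rank 10, with invariant factors (1,1,1,1,1,1,1,1,1,2).

Now H_k = ker ∂_k / im ∂_{k+1}, so:

  H_0: rank C_0 − rank ∂_1 = 6 − 5 = 1, and the invariant factors of ∂_1 are all 1, so H_0 = Z.
  H_1: rank ker ∂_1 − rank ∂_2 = (15 − 5) − 10 = 0, and ∂_2 has invariant factor 2 > 1, so H_1 = Z/2Z.
  H_2: rank ker ∂_2 − rank ∂_3 = (10 − 10) − 0 = 0, and there is no ∂_3, so H_2 = 0.

As a check, the Euler characteristic is 6 − 15 + 10 = 1, which agrees with 1 − 0 + 0 = 1.

H_0 ≅ Z,  H_1 ≅ Z/2Z,  H_2 = 0.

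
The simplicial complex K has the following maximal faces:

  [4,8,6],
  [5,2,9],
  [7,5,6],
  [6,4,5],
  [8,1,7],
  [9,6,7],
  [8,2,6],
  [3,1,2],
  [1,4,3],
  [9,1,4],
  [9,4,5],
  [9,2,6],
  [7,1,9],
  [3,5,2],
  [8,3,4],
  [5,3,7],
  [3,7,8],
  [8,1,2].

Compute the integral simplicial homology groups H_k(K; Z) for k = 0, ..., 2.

Take the total order 1 < 2 < 3 < 4 < 5 < 6 < 7 < 8 < 9 on the vertex set. Then K (dimension 2) consists of the simplices:

  0-simplices (9): [1], [2], [3], [4], [5], [6], [7], [8], [9]
  1-simplices (27): (27 of them)
  2-simplices (18): [1,2,3], [1,2,8], [1,3,4], [1,4,9], [1,7,8], [1,7,9], [2,3,5], [2,5,9], [2,6,8], [2,6,9], [3,4,8], [3,5,7], [3,7,8], [4,5,6], [4,5,9], [4,6,8], [5,6,7], [6,7,9]

giving chain groups C_0 ≅ Z^9, C_1 ≅ Z^27, C_2 ≅ Z^18.

∂_1: C_1 → C_0 is given by ∂[p,q] = [q] − [p]. For instance
  ∂[5,9] = [9] − [5].
As a 9×27 matrix over Z this has rank 8, with invariant factors (1,1,1,1,1,1,1,1).

∂_2: C_2 → C_1 sends each 2-simplex [p,q,r] to [q,r] − [p,r] + [p,q]. For instance
  ∂[3,5,7] = [5,7] − [3,7] + [3,5],
  ∂[1,7,9] = [7,9] − [1,9] + [1,7].
The resulting 27×18 matrix has rank 18, and its Smith normal form has invariant factors (1,1,1,1,1,1,1,1,1,1,1,1,1,1,1,1,1,2).

Now H_k = ker ∂_k / im ∂_{k+1}, so:

  H_0: rank C_0 − rank ∂_1 = 9 − 8 = 1, and the invariant factors of ∂_1 are all 1, so H_0 ≅ Z.
  H_1: rank ker ∂_1 − rank ∂_2 = (27 − 8) − 18 = 1, and ∂_2 has invariant factor 2 > 1, so H_1 ≅ Z ⊕ Z/2.
  H_2: rank ker ∂_2 − rank ∂_3 = (18 − 18) − 0 = 0, and there is no ∂_3, so H_2 ≅ 0.

As a check, the Euler characteristic is 9 − 27 + 18 = 0, which agrees with 1 − 1 + 0 = 0.
(K is a triangulation of the Klein bottle.)

H_0 ≅ Z,  H_1 ≅ Z ⊕ Z/2,  H_2 = 0.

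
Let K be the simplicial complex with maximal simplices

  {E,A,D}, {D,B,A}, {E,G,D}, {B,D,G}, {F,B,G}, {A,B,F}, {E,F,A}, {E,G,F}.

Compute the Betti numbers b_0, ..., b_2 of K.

We work with the vertex ordering A < B < D < E < F < G. The simplices of K, each written with vertices in increasing order, are:

  0-simplices (6): A, B, D, E, F, G
  1-simplices (12): AB, AD, AE, AF, BD, BF, BG, DE, DG, EF, EG, FG
  2-simplices (8): ABD, ABF, ADE, AEF, BDG, BFG, DEG, EFG

giving chain groups C_0 ≅ Z^6, C_1 ≅ Z^12, C_2 ≅ Z^8.

∂_1: C_1 → C_0 sends each edge [p,q] (with p < q) to q − p.
The resulting 6×12 matrix has rank 5, and its Smith normal form has invariant factors (1,1,1,1,1).

The boundary map ∂_2: C_2 → C_1 acts by ∂[p,q,r] = [q,r] − [p,r] + [p,q]. For instance
  ∂DEG = EG − DG + DE,
  ∂EFG = FG − EG + EF.
As a 12×8 matrix over Z this has rank 7, with invariant factors (1,1,1,1,1,1,1).

From H_k ≅ ker(∂_k) / im(∂_{k+1}) we obtain:

  H_0: rank C_0 − rank ∂_1 = 6 − 5 = 1, and the invariant factors of ∂_1 are all 1, so H_0 = Z.
  H_1: rank ker ∂_1 − rank ∂_2 = (12 − 5) − 7 = 0, and the invariant factors of ∂_2 are all 1, so H_1 = 0.
  H_2: rank ker ∂_2 − rank ∂_3 = (8 − 7) − 0 = 1, and there is no ∂_3, so H_2 = Z.

Hence the Betti numbers are b_0 = 1, b_1 = 0, b_2 = 1.

b_0 = 1, b_1 = 0, b_2 = 1.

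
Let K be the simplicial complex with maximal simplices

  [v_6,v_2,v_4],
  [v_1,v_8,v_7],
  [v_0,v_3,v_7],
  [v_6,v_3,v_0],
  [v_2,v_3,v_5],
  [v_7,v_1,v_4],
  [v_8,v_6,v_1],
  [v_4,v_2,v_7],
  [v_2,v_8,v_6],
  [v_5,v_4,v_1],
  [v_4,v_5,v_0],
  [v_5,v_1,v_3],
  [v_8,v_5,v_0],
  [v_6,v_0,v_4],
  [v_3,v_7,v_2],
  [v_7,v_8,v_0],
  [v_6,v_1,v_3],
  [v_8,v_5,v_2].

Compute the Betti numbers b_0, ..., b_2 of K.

b_0 = 1, b_1 = 2, b_2 = 1.

Order the vertices as v_0 < v_1 < v_2 < v_3 < v_4 < v_5 < v_6 < v_7 < v_8. Listing each simplex with vertices in this order, K has dimension 2 with simplices:

  0-simplices (9): [v_0], [v_1], [v_2], [v_3], [v_4], [v_5], [v_6], [v_7], [v_8]
  1-simplices (27): (27 of them)
  2-simplices (18): (18 of them)

giving chain groups C_0 ≅ Z^9, C_1 ≅ Z^27, C_2 ≅ Z^18.

The boundary map ∂_1: C_1 → C_0 maps an edge to its endpoints' difference, ∂[p,q] = q − p. For instance
  ∂[v_1,v_5] = [v_5] − [v_1].
As a 9×27 matrix over Z this has rank 8, with invariant factors (1,1,1,1,1,1,1,1).

The boundary map ∂_2: C_2 → C_1 maps a triangle to the signed sum of its edges. For instance
  ∂[v_0,v_4,v_6] = [v_4,v_6] − [v_0,v_6] + [v_0,v_4],
  ∂[v_2,v_3,v_5] = [v_3,v_5] − [v_2,v_5] + [v_2,v_3].
The resulting 27×18 matrix has rank 17, and its Smith normal form has invariant factors (1,1,1,1,1,1,1,1,1,1,1,1,1,1,1,1,1).

Now H_k = ker ∂_k / im ∂_{k+1}, so:

  H_0: rank C_0 − rank ∂_1 = 9 − 8 = 1, and the invariant factors of ∂_1 are all 1, so H_0 ≅ Z.
  H_1: rank ker ∂_1 − rank ∂_2 = (27 − 8) − 17 = 2, and the invariant factors of ∂_2 are all 1, so H_1 ≅ Z^2.
  H_2: rank ker ∂_2 − rank ∂_3 = (18 − 17) − 0 = 1, and there is no ∂_3, so H_2 ≅ Z.

(K is a triangulation of the torus T^2.)

Hence the Betti numbers are b_0 = 1, b_1 = 2, b_2 = 1.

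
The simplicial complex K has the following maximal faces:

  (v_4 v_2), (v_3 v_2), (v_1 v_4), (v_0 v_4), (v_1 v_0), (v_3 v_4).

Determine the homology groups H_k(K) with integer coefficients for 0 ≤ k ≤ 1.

H_0 ≅ Z,  H_1 ≅ Z^2.

We work with the vertex ordering v_0 < v_1 < v_2 < v_3 < v_4. The simplices of K, each written with vertices in increasing order, are:

  0-simplices (5): [v_0], [v_1], [v_2], [v_3], [v_4]
  1-simplices (6): [v_0,v_1], [v_0,v_4], [v_1,v_4], [v_2,v_3], [v_2,v_4], [v_3,v_4]

giving chain groups C_0 ≅ Z^5, C_1 ≅ Z^6.

The boundary map ∂_1: C_1 → C_0 is given by ∂[p,q] = [q] − [p]. For instance
  ∂[v_2,v_3] = [v_3] − [v_2].
As a 5×6 matrix over Z this has rank 4, with invariant factors (1,1,1,1).

Computing H_k = (kernel of ∂_k) / (image of ∂_{k+1}):

  H_0: rank C_0 − rank ∂_1 = 5 − 4 = 1, and the invariant factors of ∂_1 are all 1, so H_0 ≅ Z.
  H_1: rank ker ∂_1 − rank ∂_2 = (6 − 4) − 0 = 2, and there is no ∂_2, so H_1 ≅ Z^2.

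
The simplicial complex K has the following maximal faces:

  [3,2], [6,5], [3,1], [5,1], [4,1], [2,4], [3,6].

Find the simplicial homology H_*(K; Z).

H_0 ≅ Z,  H_1 ≅ Z^2.

We work with the vertex ordering 1 < 2 < 3 < 4 < 5 < 6. The simplices of K, each written with vertices in increasing order, are:

  0-simplices (6): [1], [2], [3], [4], [5], [6]
  1-simplices (7): [1,3], [1,4], [1,5], [2,3], [2,4], [3,6], [5,6]

Hence C_0 ≅ Z^6, C_1 ≅ Z^7.

The boundary map ∂_1: C_1 → C_0 sends each edge [p,q] (with p < q) to q − p. For instance
  ∂[3,6] = [6] − [3].
As a 6×7 matrix over Z this has rank 5, with invariant factors (1,1,1,1,1).

Computing H_k = (kernel of ∂_k) / (image of ∂_{k+1}):

  H_0: rank C_0 − rank ∂_1 = 6 − 5 = 1, and the invariant factors of ∂_1 are all 1, so H_0 = Z.
  H_1: rank ker ∂_1 − rank ∂_2 = (7 − 5) − 0 = 2, and there is no ∂_2, so H_1 = Z^2.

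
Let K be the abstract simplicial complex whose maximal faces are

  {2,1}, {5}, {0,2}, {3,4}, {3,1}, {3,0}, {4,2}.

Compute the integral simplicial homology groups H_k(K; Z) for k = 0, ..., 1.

Order the vertices as 0 < 1 < 2 < 3 < 4 < 5. Listing each simplex with vertices in this order, K has dimension 1 with simplices:

  0-simplices (6): [0], [1], [2], [3], [4], [5]
  1-simplices (6): [0,2], [0,3], [1,2], [1,3], [2,4], [3,4]

so the chain groups are C_0 ≅ Z^6, C_1 ≅ Z^6.

∂_1: C_1 → C_0 is given by ∂[p,q] = [q] − [p].
This gives a 6×6 integer matrix of rank 4; reducing to Smith normal form yields diagonal entries (1,1,1,1).

From H_k ≅ ker(∂_k) / im(∂_{k+1}) we obtain:

  H_0: rank C_0 − rank ∂_1 = 6 − 4 = 2, and the invariant factors of ∂_1 are all 1, so H_0 ≅ Z^2.
  H_1: rank ker ∂_1 − rank ∂_2 = (6 − 4) − 0 = 2, and there is no ∂_2, so H_1 ≅ Z^2.

As a check, the Euler characteristic is 6 − 6 = 0, which agrees with 2 − 2 = 0.

H_0 ≅ Z^2,  H_1 ≅ Z^2.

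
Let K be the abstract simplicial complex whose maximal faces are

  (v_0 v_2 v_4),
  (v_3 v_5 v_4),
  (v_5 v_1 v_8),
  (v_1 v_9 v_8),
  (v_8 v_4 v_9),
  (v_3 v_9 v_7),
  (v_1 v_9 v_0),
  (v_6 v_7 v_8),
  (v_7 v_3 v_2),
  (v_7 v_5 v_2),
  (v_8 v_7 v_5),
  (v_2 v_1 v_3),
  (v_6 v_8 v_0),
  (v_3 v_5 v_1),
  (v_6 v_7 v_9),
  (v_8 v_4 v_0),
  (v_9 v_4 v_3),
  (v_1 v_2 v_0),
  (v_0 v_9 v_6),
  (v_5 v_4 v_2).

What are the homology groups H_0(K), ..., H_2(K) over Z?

Take the total order v_0 < v_1 < v_2 < v_3 < v_4 < v_5 < v_6 < v_7 < v_8 < v_9 on the vertex set. Then K (dimension 2) consists of the simplices:

  0-simplices (10): [v_0], [v_1], [v_2], [v_3], [v_4], [v_5], [v_6], [v_7], [v_8], [v_9]
  1-simplices (30): (30 of them)
  2-simplices (20): (20 of them)

so the chain groups are C_0 ≅ Z^10, C_1 ≅ Z^30, C_2 ≅ Z^20.

∂_1: C_1 → C_0 maps an edge to its endpoints' difference, ∂[p,q] = q − p. For instance
  ∂[v_8,v_9] = [v_9] − [v_8].
The resulting 10×30 matrix has rank 9, and its Smith normal form has invariant factors (1,1,1,1,1,1,1,1,1).

∂_2: C_2 → C_1 acts by ∂[p,q,r] = [q,r] − [p,r] + [p,q]. For instance
  ∂[v_2,v_3,v_7] = [v_3,v_7] − [v_2,v_7] + [v_2,v_3],
  ∂[v_3,v_7,v_9] = [v_7,v_9] − [v_3,v_9] + [v_3,v_7].
This gives a 30×20 integer matrix of rank 20; reducing to Smith normal form yields diagonal entries (1,1,1,1,1,1,1,1,1,1,1,1,1,1,1,1,1,1,1,2).

Computing H_k = (kernel of ∂_k) / (image of ∂_{k+1}):

  H_0: rank C_0 − rank ∂_1 = 10 − 9 = 1, and the invariant factors of ∂_1 are all 1, so H_0 = Z.
  H_1: rank ker ∂_1 − rank ∂_2 = (30 − 9) − 20 = 1, and ∂_2 has invariant factor 2 > 1, so H_1 = Z ⊕ Z_2.
  H_2: rank ker ∂_2 − rank ∂_3 = (20 − 20) − 0 = 0, and there is no ∂_3, so H_2 = 0.

As a check, the Euler characteristic is 10 − 30 + 20 = 0, which agrees with 1 − 1 + 0 = 0.

H_0 = Z,  H_1 = Z ⊕ Z_2,  H_2 = 0.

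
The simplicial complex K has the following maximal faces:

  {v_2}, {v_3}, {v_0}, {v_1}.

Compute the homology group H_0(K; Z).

H_0 ≅ Z^4.

Order the vertices as v_0 < v_1 < v_2 < v_3. Listing each simplex with vertices in this order, K has dimension 0 with simplices:

  0-simplices (4): [v_0], [v_1], [v_2], [v_3]

giving chain groups C_0 ≅ Z^4.

Now H_k = ker ∂_k / im ∂_{k+1}, so:

  H_0: rank C_0 − rank ∂_1 = 4 − 0 = 4, and there is no ∂_1, so H_0 = Z^4.

(K is a triangulation of a set of 4 points.)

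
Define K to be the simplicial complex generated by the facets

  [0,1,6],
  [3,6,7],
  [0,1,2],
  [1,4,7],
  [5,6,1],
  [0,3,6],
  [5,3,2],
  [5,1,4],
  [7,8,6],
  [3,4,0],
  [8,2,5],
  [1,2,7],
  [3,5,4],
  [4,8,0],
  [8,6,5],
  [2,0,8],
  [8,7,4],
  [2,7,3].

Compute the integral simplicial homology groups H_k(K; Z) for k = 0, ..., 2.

H_0 ≅ Z,  H_1 ≅ Z^2,  H_2 ≅ Z.

Fix the vertex order 0 < 1 < 2 < 3 < 4 < 5 < 6 < 7 < 8 and write every simplex with vertices in increasing order. Then dim K = 2 and the simplices of K are:

  0-simplices (9): [0], [1], [2], [3], [4], [5], [6], [7], [8]
  1-simplices (27): (27 of them)
  2-simplices (18): [0,1,2], [0,1,6], [0,2,8], [0,3,4], [0,3,6], [0,4,8], [1,2,7], [1,4,5], [1,4,7], [1,5,6], [2,3,5], [2,3,7], [2,5,8], [3,4,5], [3,6,7], [4,7,8], [5,6,8], [6,7,8]

Hence C_0 ≅ Z^9, C_1 ≅ Z^27, C_2 ≅ Z^18.

∂_1: C_1 → C_0 sends each edge [p,q] (with p < q) to q − p. For instance
  ∂[5,6] = [6] − [5].
This gives a 9×27 integer matrix of rank 8; reducing to Smith normal form yields diagonal entries (1,1,1,1,1,1,1,1).

Boundary ∂_2: C_2 → C_1 sends each 2-simplex [p,q,r] to [q,r] − [p,r] + [p,q]. For instance
  ∂[3,4,5] = [4,5] − [3,5] + [3,4],
  ∂[2,3,5] = [3,5] − [2,5] + [2,3].
As a 27×18 matrix over Z this has rank 17, with invariant factors (1,1,1,1,1,1,1,1,1,1,1,1,1,1,1,1,1).

Reading off H_k = ker ∂_k / im ∂_{k+1}:

  H_0: rank C_0 − rank ∂_1 = 9 − 8 = 1, and the invariant factors of ∂_1 are all 1, so H_0 ≅ Z.
  H_1: rank ker ∂_1 − rank ∂_2 = (27 − 8) − 17 = 2, and the invariant factors of ∂_2 are all 1, so H_1 ≅ Z^2.
  H_2: rank ker ∂_2 − rank ∂_3 = (18 − 17) − 0 = 1, and there is no ∂_3, so H_2 ≅ Z.

(K is a triangulation of the torus T^2.)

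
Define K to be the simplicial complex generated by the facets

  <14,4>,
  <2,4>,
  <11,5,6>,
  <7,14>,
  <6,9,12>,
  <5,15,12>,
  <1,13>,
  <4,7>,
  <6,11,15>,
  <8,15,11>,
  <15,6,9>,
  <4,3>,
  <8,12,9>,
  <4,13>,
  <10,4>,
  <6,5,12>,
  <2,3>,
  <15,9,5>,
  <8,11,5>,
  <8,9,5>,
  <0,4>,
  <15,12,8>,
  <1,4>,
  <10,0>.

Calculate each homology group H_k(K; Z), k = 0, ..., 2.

H_0 ≅ Z^2,  H_1 ≅ Z^4 ⊕ Z/2Z,  H_2 = 0.

We work with the vertex ordering 0 < 1 < 2 < 3 < 4 < 5 < 6 < 7 < 8 < 9 < 10 < 11 < 12 < 13 < 14 < 15. The simplices of K, each written with vertices in increasing order, are:

  0-simplices (16): [0], [1], [2], [3], [4], [5], [6], [7], [8], [9], [10], [11], [12], [13], [14], [15]
  1-simplices (30): (30 of them)
  2-simplices (12): [5,6,11], [5,6,12], [5,8,9], [5,8,11], [5,9,15], [5,12,15], [6,9,12], [6,9,15], [6,11,15], [8,9,12], [8,11,15], [8,12,15]

giving chain groups C_0 ≅ Z^16, C_1 ≅ Z^30, C_2 ≅ Z^12.

The boundary map ∂_1: C_1 → C_0 is given by ∂[p,q] = [q] − [p].
As a 16×30 matrix over Z this has rank 14, with invariant factors (1,1,1,1,1,1,1,1,1,1,1,1,1,1).

The boundary map ∂_2: C_2 → C_1 maps a triangle to the signed sum of its edges. For instance
  ∂[6,9,12] = [9,12] − [6,12] + [6,9],
  ∂[8,9,12] = [9,12] − [8,12] + [8,9].
This gives a 30×12 integer matrix of rank 12; reducing to Smith normal form yields diagonal entries (1,1,1,1,1,1,1,1,1,1,1,2).

Computing H_k = (kernel of ∂_k) / (image of ∂_{k+1}):

  H_0: rank C_0 − rank ∂_1 = 16 − 14 = 2, and the invariant factors of ∂_1 are all 1, so H_0 ≅ Z^2.
  H_1: rank ker ∂_1 − rank ∂_2 = (30 − 14) − 12 = 4, and ∂_2 has invariant factor 2 > 1, so H_1 ≅ Z^4 ⊕ Z/2Z.
  H_2: rank ker ∂_2 − rank ∂_3 = (12 − 12) − 0 = 0, and there is no ∂_3, so H_2 ≅ 0.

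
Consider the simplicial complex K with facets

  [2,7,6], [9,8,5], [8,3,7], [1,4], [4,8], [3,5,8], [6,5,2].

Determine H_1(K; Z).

Fix the vertex order 1 < 2 < 3 < 4 < 5 < 6 < 7 < 8 < 9 and write every simplex with vertices in increasing order. Then dim K = 2 and the simplices of K are:

  0-simplices (9): [1], [2], [3], [4], [5], [6], [7], [8], [9]
  1-simplices (14): [1,4], [2,5], [2,6], [2,7], [3,5], [3,7], [3,8], [4,8], [5,6], [5,8], [5,9], [6,7], [7,8], [8,9]
  2-simplices (5): [2,5,6], [2,6,7], [3,5,8], [3,7,8], [5,8,9]

giving chain groups C_0 ≅ Z^9, C_1 ≅ Z^14, C_2 ≅ Z^5.

Boundary ∂_1: C_1 → C_0 sends each edge [p,q] (with p < q) to q − p. For instance
  ∂[3,8] = [8] − [3].
The 9×14 boundary matrix has rank 8 and Smith normal form diag(1,1,1,1,1,1,1,1).

The boundary map ∂_2: C_2 → C_1 sends each 2-simplex [p,q,r] to [q,r] − [p,r] + [p,q]. For instance
  ∂[3,7,8] = [7,8] − [3,8] + [3,7],
  ∂[3,5,8] = [5,8] − [3,8] + [3,5].
As a 14×5 matrix over Z this has rank 5, with invariant factors (1,1,1,1,1).

Computing H_k = (kernel of ∂_k) / (image of ∂_{k+1}):

  H_1: rank ker ∂_1 − rank ∂_2 = (14 − 8) − 5 = 1, and the invariant factors of ∂_2 are all 1, so H_1 ≅ Z.

H_1 = Z.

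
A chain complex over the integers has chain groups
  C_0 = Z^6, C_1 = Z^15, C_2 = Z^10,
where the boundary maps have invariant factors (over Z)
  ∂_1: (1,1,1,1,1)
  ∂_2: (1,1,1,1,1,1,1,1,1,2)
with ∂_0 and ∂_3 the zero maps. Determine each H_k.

H_0 = Z,  H_1 = Z_2,  H_2 = 0.

H_0: b_0 = 6 − 0 − 5 = 1; torsion from ∂_1 factors > 1: none. So H_0 = Z.
H_1: b_1 = 15 − 5 − 10 = 0; torsion from ∂_2 factors > 1: [2]. So H_1 = Z_2.
H_2: b_2 = 10 − 10 − 0 = 0; torsion from ∂_3 factors > 1: none. So H_2 = 0.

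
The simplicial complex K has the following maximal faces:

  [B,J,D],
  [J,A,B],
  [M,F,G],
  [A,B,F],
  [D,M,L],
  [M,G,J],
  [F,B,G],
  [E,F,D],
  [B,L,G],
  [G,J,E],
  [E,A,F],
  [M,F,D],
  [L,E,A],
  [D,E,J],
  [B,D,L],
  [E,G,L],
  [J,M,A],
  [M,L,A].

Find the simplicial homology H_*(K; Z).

We work with the vertex ordering A < B < D < E < F < G < J < L < M. The simplices of K, each written with vertices in increasing order, are:

  0-simplices (9): A, B, D, E, F, G, J, L, M
  1-simplices (27): AB, AE, AF, AJ, AL, AM, BD, BF, BG, BJ, BL, DE, DF, DJ, DL, DM, EF, EG, EJ, EL, FG, FM, GJ, GL, GM, JM, LM
  2-simplices (18): ABF, ABJ, AEF, AEL, AJM, ALM, BDJ, BDL, BFG, BGL, DEF, DEJ, DFM, DLM, EGJ, EGL, FGM, GJM

so the chain groups are C_0 ≅ Z^9, C_1 ≅ Z^27, C_2 ≅ Z^18.

∂_1: C_1 → C_0 maps an edge to its endpoints' difference, ∂[p,q] = q − p.
As a 9×27 matrix over Z this has rank 8, with invariant factors (1,1,1,1,1,1,1,1).

∂_2: C_2 → C_1 maps a triangle to the signed sum of its edges. For instance
  ∂AEF = EF − AF + AE,
  ∂EGL = GL − EL + EG.
The resulting 27×18 matrix has rank 17, and its Smith normal form has invariant factors (1,1,1,1,1,1,1,1,1,1,1,1,1,1,1,1,1).

Now H_k = ker ∂_k / im ∂_{k+1}, so:

  H_0: rank C_0 − rank ∂_1 = 9 − 8 = 1, and the invariant factors of ∂_1 are all 1, so H_0 = Z.
  H_1: rank ker ∂_1 − rank ∂_2 = (27 − 8) − 17 = 2, and the invariant factors of ∂_2 are all 1, so H_1 = Z^2.
  H_2: rank ker ∂_2 − rank ∂_3 = (18 − 17) − 0 = 1, and there is no ∂_3, so H_2 = Z.

H_0 = Z,  H_1 = Z^2,  H_2 = Z.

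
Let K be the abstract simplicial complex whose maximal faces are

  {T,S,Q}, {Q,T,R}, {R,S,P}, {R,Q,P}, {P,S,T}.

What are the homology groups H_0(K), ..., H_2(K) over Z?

H_0 = Z,  H_1 = Z,  H_2 = 0.

K has 5 vertices, 10 edges, 5 triangles.
rank ∂_0 = 0, rank ∂_1 = 4 ⇒ b_0 = 5 − 0 − 4 = 1; all invariant factors of ∂_1 are 1 so no torsion. So H_0 ≅ Z.
rank ∂_1 = 4, rank ∂_2 = 5 ⇒ b_1 = 10 − 4 − 5 = 1; all invariant factors of ∂_2 are 1 so no torsion. So H_1 ≅ Z.
rank ∂_2 = 5, rank ∂_3 = 0 ⇒ b_2 = 5 − 5 − 0 = 0. So H_2 ≅ 0.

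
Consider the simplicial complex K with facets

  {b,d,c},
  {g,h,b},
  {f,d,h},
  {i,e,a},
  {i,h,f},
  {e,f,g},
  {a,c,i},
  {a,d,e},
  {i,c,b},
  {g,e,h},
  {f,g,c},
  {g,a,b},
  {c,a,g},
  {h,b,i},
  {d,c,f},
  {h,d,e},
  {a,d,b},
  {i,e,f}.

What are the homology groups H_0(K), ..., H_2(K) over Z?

K has 9 vertices, 27 edges, 18 triangles.
rank ∂_0 = 0, rank ∂_1 = 8 ⇒ b_0 = 9 − 0 − 8 = 1; all invariant factors of ∂_1 are 1 so no torsion. So H_0 = Z.
rank ∂_1 = 8, rank ∂_2 = 18 ⇒ b_1 = 27 − 8 − 18 = 1; ∂_2 has invariant factor(s) [2] giving torsion. So H_1 = Z × Z/2.
rank ∂_2 = 18, rank ∂_3 = 0 ⇒ b_2 = 18 − 18 − 0 = 0. So H_2 = 0.

H_0 = Z,  H_1 = Z × Z/2,  H_2 = 0.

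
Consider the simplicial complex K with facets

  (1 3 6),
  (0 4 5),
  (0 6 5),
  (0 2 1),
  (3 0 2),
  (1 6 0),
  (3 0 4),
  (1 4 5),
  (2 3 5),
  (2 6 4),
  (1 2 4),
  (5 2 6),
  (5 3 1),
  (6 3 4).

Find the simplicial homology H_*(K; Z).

H_0 = Z,  H_1 = Z^2,  H_2 = Z.

Fix the vertex order 0 < 1 < 2 < 3 < 4 < 5 < 6 and write every simplex with vertices in increasing order. Then dim K = 2 and the simplices of K are:

  0-simplices (7): [0], [1], [2], [3], [4], [5], [6]
  1-simplices (21): [0,1], [0,2], [0,3], [0,4], [0,5], [0,6], [1,2], [1,3], [1,4], [1,5], [1,6], [2,3], [2,4], [2,5], [2,6], [3,4], [3,5], [3,6], [4,5], [4,6], [5,6]
  2-simplices (14): [0,1,2], [0,1,6], [0,2,3], [0,3,4], [0,4,5], [0,5,6], [1,2,4], [1,3,5], [1,3,6], [1,4,5], [2,3,5], [2,4,6], [2,5,6], [3,4,6]

Hence C_0 ≅ Z^7, C_1 ≅ Z^21, C_2 ≅ Z^14.

The boundary map ∂_1: C_1 → C_0 sends each edge [p,q] (with p < q) to q − p.
This gives a 7×21 integer matrix of rank 6; reducing to Smith normal form yields diagonal entries (1,1,1,1,1,1).

Boundary ∂_2: C_2 → C_1 maps a triangle to the signed sum of its edges. For instance
  ∂[0,3,4] = [3,4] − [0,4] + [0,3],
  ∂[0,2,3] = [2,3] − [0,3] + [0,2].
As a 21×14 matrix over Z this has rank 13, with invariant factors (1,1,1,1,1,1,1,1,1,1,1,1,1).

Computing H_k = (kernel of ∂_k) / (image of ∂_{k+1}):

  H_0: rank C_0 − rank ∂_1 = 7 − 6 = 1, and the invariant factors of ∂_1 are all 1, so H_0 = Z.
  H_1: rank ker ∂_1 − rank ∂_2 = (21 − 6) − 13 = 2, and the invariant factors of ∂_2 are all 1, so H_1 = Z^2.
  H_2: rank ker ∂_2 − rank ∂_3 = (14 − 13) − 0 = 1, and there is no ∂_3, so H_2 = Z.

As a check, the Euler characteristic is 7 − 21 + 14 = 0, which agrees with 1 − 2 + 1 = 0.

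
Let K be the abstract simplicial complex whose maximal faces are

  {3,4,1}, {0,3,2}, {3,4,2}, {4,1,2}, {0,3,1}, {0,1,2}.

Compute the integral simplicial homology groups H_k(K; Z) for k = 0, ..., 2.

H_0 ≅ Z,  H_1 = 0,  H_2 ≅ Z.

Fix the vertex order 0 < 1 < 2 < 3 < 4 and write every simplex with vertices in increasing order. Then dim K = 2 and the simplices of K are:

  0-simplices (5): [0], [1], [2], [3], [4]
  1-simplices (9): [0,1], [0,2], [0,3], [1,2], [1,3], [1,4], [2,3], [2,4], [3,4]
  2-simplices (6): [0,1,2], [0,1,3], [0,2,3], [1,2,4], [1,3,4], [2,3,4]

so the chain groups are C_0 ≅ Z^5, C_1 ≅ Z^9, C_2 ≅ Z^6.

∂_1: C_1 → C_0 maps an edge to its endpoints' difference, ∂[p,q] = q − p. For instance
  ∂[1,3] = [3] − [1].
This gives a 5×9 integer matrix of rank 4; reducing to Smith normal form yields diagonal entries (1,1,1,1).

∂_2: C_2 → C_1 maps a triangle to the signed sum of its edges. For instance
  ∂[2,3,4] = [3,4] − [2,4] + [2,3],
  ∂[1,2,4] = [2,4] − [1,4] + [1,2].
This gives a 9×6 integer matrix of rank 5; reducing to Smith normal form yields diagonal entries (1,1,1,1,1).

From H_k ≅ ker(∂_k) / im(∂_{k+1}) we obtain:

  H_0: rank C_0 − rank ∂_1 = 5 − 4 = 1, and the invariant factors of ∂_1 are all 1, so H_0 = Z.
  H_1: rank ker ∂_1 − rank ∂_2 = (9 − 4) − 5 = 0, and the invariant factors of ∂_2 are all 1, so H_1 = 0.
  H_2: rank ker ∂_2 − rank ∂_3 = (6 − 5) − 0 = 1, and there is no ∂_3, so H_2 = Z.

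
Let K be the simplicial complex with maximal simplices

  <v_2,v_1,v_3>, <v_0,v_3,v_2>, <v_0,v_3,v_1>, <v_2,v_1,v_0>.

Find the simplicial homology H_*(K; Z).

H_0 ≅ Z,  H_1 = 0,  H_2 ≅ Z.

Order the vertices as v_0 < v_1 < v_2 < v_3. Listing each simplex with vertices in this order, K has dimension 2 with simplices:

  0-simplices (4): [v_0], [v_1], [v_2], [v_3]
  1-simplices (6): [v_0,v_1], [v_0,v_2], [v_0,v_3], [v_1,v_2], [v_1,v_3], [v_2,v_3]
  2-simplices (4): [v_0,v_1,v_2], [v_0,v_1,v_3], [v_0,v_2,v_3], [v_1,v_2,v_3]

Hence C_0 ≅ Z^4, C_1 ≅ Z^6, C_2 ≅ Z^4.

∂_1: C_1 → C_0 maps an edge to its endpoints' difference, ∂[p,q] = q − p. For instance
  ∂[v_0,v_3] = [v_3] − [v_0].
The resulting 4×6 matrix has rank 3, and its Smith normal form has invariant factors (1,1,1).

The boundary map ∂_2: C_2 → C_1 maps a triangle to the signed sum of its edges. For instance
  ∂[v_0,v_1,v_2] = [v_1,v_2] − [v_0,v_2] + [v_0,v_1],
  ∂[v_1,v_2,v_3] = [v_2,v_3] − [v_1,v_3] + [v_1,v_2].
The resulting 6×4 matrix has rank 3, and its Smith normal form has invariant factors (1,1,1).

Reading off H_k = ker ∂_k / im ∂_{k+1}:

  H_0: rank C_0 − rank ∂_1 = 4 − 3 = 1, and the invariant factors of ∂_1 are all 1, so H_0 = Z.
  H_1: rank ker ∂_1 − rank ∂_2 = (6 − 3) − 3 = 0, and the invariant factors of ∂_2 are all 1, so H_1 = 0.
  H_2: rank ker ∂_2 − rank ∂_3 = (4 − 3) − 0 = 1, and there is no ∂_3, so H_2 = Z.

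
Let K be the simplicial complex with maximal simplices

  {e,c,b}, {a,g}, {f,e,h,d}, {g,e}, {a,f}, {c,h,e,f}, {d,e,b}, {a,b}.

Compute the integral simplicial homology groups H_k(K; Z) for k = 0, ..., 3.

We work with the vertex ordering a < b < c < d < e < f < g < h. The simplices of K, each written with vertices in increasing order, are:

  0-simplices (8): a, b, c, d, e, f, g, h
  1-simplices (16): ab, af, ag, bc, bd, be, ce, cf, ch, de, df, dh, ef, eg, eh, fh
  2-simplices (9): bce, bde, cef, ceh, cfh, def, deh, dfh, efh
  3-simplices (2): cefh, defh

so the chain groups are C_0 ≅ Z^8, C_1 ≅ Z^16, C_2 ≅ Z^9, C_3 ≅ Z^2.

The boundary map ∂_1: C_1 → C_0 maps an edge to its endpoints' difference, ∂[p,q] = q − p.
The 8×16 boundary matrix has rank 7 and Smith normal form diag(1,1,1,1,1,1,1).

∂_2: C_2 → C_1 sends each 2-simplex [p,q,r] to [q,r] − [p,r] + [p,q]. For instance
  ∂cef = ef − cf + ce,
  ∂ceh = eh − ch + ce.
The resulting 16×9 matrix has rank 7, and its Smith normal form has invariant factors (1,1,1,1,1,1,1).

Boundary ∂_3: C_3 → C_2 sends each 3-simplex σ to the alternating sum Σ_i (−1)^i (σ with its i-th vertex removed). For instance
  ∂cefh = efh − cfh + ceh − cef,
  ∂defh = efh − dfh + deh − def.
This gives a 9×2 integer matrix of rank 2; reducing to Smith normal form yields diagonal entries (1,1).

Now H_k = ker ∂_k / im ∂_{k+1}, so:

  H_0: rank C_0 − rank ∂_1 = 8 − 7 = 1, and the invariant factors of ∂_1 are all 1, so H_0 ≅ Z.
  H_1: rank ker ∂_1 − rank ∂_2 = (16 − 7) − 7 = 2, and the invariant factors of ∂_2 are all 1, so H_1 ≅ Z^2.
  H_2: rank ker ∂_2 − rank ∂_3 = (9 − 7) − 2 = 0, and the invariant factors of ∂_3 are all 1, so H_2 ≅ 0.
  H_3: rank ker ∂_3 − rank ∂_4 = (2 − 2) − 0 = 0, and there is no ∂_4, so H_3 ≅ 0.

H_0 = Z,  H_1 = Z^2,  H_2 = 0,  H_3 = 0.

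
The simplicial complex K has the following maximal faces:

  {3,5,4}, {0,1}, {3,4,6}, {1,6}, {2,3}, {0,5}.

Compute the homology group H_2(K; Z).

H_2 ≅ 0.

K has 7 vertices, 9 edges, 2 triangles.
rank ∂_2 = 2, rank ∂_3 = 0 ⇒ b_2 = 2 − 2 − 0 = 0. So H_2 ≅ 0.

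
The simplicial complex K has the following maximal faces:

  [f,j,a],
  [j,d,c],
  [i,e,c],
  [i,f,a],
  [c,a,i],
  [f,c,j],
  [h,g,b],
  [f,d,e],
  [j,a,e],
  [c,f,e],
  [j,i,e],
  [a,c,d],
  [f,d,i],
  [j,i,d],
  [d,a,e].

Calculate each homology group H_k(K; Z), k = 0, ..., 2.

Order the vertices as a < b < c < d < e < f < g < h < i < j. Listing each simplex with vertices in this order, K has dimension 2 with simplices:

  0-simplices (10): a, b, c, d, e, f, g, h, i, j
  1-simplices (24): ac, ad, ae, af, ai, aj, bg, bh, cd, ce, cf, ci, cj, de, df, di, dj, ef, ei, ej, fi, fj, gh, ij
  2-simplices (15): acd, aci, ade, aej, afi, afj, bgh, cdj, cef, cei, cfj, def, dfi, dij, eij

Hence C_0 ≅ Z^10, C_1 ≅ Z^24, C_2 ≅ Z^15.

Boundary ∂_1: C_1 → C_0 is given by ∂[p,q] = [q] − [p].
The 10×24 boundary matrix has rank 8 and Smith normal form diag(1,1,1,1,1,1,1,1).

The boundary map ∂_2: C_2 → C_1 maps a triangle to the signed sum of its edges. For instance
  ∂aej = ej − aj + ae,
  ∂eij = ij − ej + ei.
The resulting 24×15 matrix has rank 14, and its Smith normal form has invariant factors (1,1,1,1,1,1,1,1,1,1,1,1,1,1).

Now H_k = ker ∂_k / im ∂_{k+1}, so:

  H_0: rank C_0 − rank ∂_1 = 10 − 8 = 2, and the invariant factors of ∂_1 are all 1, so H_0 ≅ Z^2.
  H_1: rank ker ∂_1 − rank ∂_2 = (24 − 8) − 14 = 2, and the invariant factors of ∂_2 are all 1, so H_1 ≅ Z^2.
  H_2: rank ker ∂_2 − rank ∂_3 = (15 − 14) − 0 = 1, and there is no ∂_3, so H_2 ≅ Z.

(K is a triangulation of the disjoint union of the 2-simplex and the torus T^2.)

H_0 = Z^2,  H_1 = Z^2,  H_2 = Z.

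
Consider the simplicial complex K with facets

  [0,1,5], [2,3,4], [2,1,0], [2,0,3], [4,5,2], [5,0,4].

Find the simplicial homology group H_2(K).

We work with the vertex ordering 0 < 1 < 2 < 3 < 4 < 5. The simplices of K, each written with vertices in increasing order, are:

  0-simplices (6): [0], [1], [2], [3], [4], [5]
  1-simplices (12): [0,1], [0,2], [0,3], [0,4], [0,5], [1,2], [1,5], [2,3], [2,4], [2,5], [3,4], [4,5]
  2-simplices (6): [0,1,2], [0,1,5], [0,2,3], [0,4,5], [2,3,4], [2,4,5]

giving chain groups C_0 ≅ Z^6, C_1 ≅ Z^12, C_2 ≅ Z^6.

The boundary map ∂_1: C_1 → C_0 sends each edge [p,q] (with p < q) to q − p. For instance
  ∂[4,5] = [5] − [4].
This gives a 6×12 integer matrix of rank 5; reducing to Smith normal form yields diagonal entries (1,1,1,1,1).

∂_2: C_2 → C_1 maps a triangle to the signed sum of its edges. For instance
  ∂[0,2,3] = [2,3] − [0,3] + [0,2],
  ∂[0,4,5] = [4,5] − [0,5] + [0,4].
This gives a 12×6 integer matrix of rank 6; reducing to Smith normal form yields diagonal entries (1,1,1,1,1,1).

Now H_k = ker ∂_k / im ∂_{k+1}, so:

  H_2: rank ker ∂_2 − rank ∂_3 = (6 − 6) − 0 = 0, and there is no ∂_3, so H_2 = 0.

H_2 ≅ 0.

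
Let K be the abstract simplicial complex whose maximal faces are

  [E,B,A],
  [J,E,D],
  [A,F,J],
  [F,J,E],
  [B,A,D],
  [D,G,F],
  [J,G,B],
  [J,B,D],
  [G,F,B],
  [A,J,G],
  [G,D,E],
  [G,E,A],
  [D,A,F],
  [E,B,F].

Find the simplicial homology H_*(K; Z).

H_0 = Z,  H_1 = Z^2,  H_2 = Z.

Fix the vertex order A < B < D < E < F < G < J and write every simplex with vertices in increasing order. Then dim K = 2 and the simplices of K are:

  0-simplices (7): A, B, D, E, F, G, J
  1-simplices (21): AB, AD, AE, AF, AG, AJ, BD, BE, BF, BG, BJ, DE, DF, DG, DJ, EF, EG, EJ, FG, FJ, GJ
  2-simplices (14): ABD, ABE, ADF, AEG, AFJ, AGJ, BDJ, BEF, BFG, BGJ, DEG, DEJ, DFG, EFJ

giving chain groups C_0 ≅ Z^7, C_1 ≅ Z^21, C_2 ≅ Z^14.

∂_1: C_1 → C_0 maps an edge to its endpoints' difference, ∂[p,q] = q − p.
The 7×21 boundary matrix has rank 6 and Smith normal form diag(1,1,1,1,1,1).

∂_2: C_2 → C_1 acts by ∂[p,q,r] = [q,r] − [p,r] + [p,q]. For instance
  ∂ABE = BE − AE + AB,
  ∂ABD = BD − AD + AB.
The 21×14 boundary matrix has rank 13 and Smith normal form diag(1,1,1,1,1,1,1,1,1,1,1,1,1).

Reading off H_k = ker ∂_k / im ∂_{k+1}:

  H_0: rank C_0 − rank ∂_1 = 7 − 6 = 1, and the invariant factors of ∂_1 are all 1, so H_0 ≅ Z.
  H_1: rank ker ∂_1 − rank ∂_2 = (21 − 6) − 13 = 2, and the invariant factors of ∂_2 are all 1, so H_1 ≅ Z^2.
  H_2: rank ker ∂_2 − rank ∂_3 = (14 − 13) − 0 = 1, and there is no ∂_3, so H_2 ≅ Z.

As a check, the Euler characteristic is 7 − 21 + 14 = 0, which agrees with 1 − 2 + 1 = 0.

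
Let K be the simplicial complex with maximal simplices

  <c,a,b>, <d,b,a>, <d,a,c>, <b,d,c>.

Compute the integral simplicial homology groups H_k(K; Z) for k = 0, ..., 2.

H_0 ≅ Z,  H_1 = 0,  H_2 ≅ Z.

Take the total order a < b < c < d on the vertex set. Then K (dimension 2) consists of the simplices:

  0-simplices (4): a, b, c, d
  1-simplices (6): ab, ac, ad, bc, bd, cd
  2-simplices (4): abc, abd, acd, bcd

giving chain groups C_0 ≅ Z^4, C_1 ≅ Z^6, C_2 ≅ Z^4.

The boundary map ∂_1: C_1 → C_0 maps an edge to its endpoints' difference, ∂[p,q] = q − p. For instance
  ∂bc = c − b.
The 4×6 boundary matrix has rank 3 and Smith normal form diag(1,1,1).

Boundary ∂_2: C_2 → C_1 acts by ∂[p,q,r] = [q,r] − [p,r] + [p,q]. For instance
  ∂abd = bd − ad + ab,
  ∂acd = cd − ad + ac.
The 6×4 boundary matrix has rank 3 and Smith normal form diag(1,1,1).

Computing H_k = (kernel of ∂_k) / (image of ∂_{k+1}):

  H_0: rank C_0 − rank ∂_1 = 4 − 3 = 1, and the invariant factors of ∂_1 are all 1, so H_0 = Z.
  H_1: rank ker ∂_1 − rank ∂_2 = (6 − 3) − 3 = 0, and the invariant factors of ∂_2 are all 1, so H_1 = 0.
  H_2: rank ker ∂_2 − rank ∂_3 = (4 − 3) − 0 = 1, and there is no ∂_3, so H_2 = Z.

(K is a triangulation of the 2-sphere S^2.)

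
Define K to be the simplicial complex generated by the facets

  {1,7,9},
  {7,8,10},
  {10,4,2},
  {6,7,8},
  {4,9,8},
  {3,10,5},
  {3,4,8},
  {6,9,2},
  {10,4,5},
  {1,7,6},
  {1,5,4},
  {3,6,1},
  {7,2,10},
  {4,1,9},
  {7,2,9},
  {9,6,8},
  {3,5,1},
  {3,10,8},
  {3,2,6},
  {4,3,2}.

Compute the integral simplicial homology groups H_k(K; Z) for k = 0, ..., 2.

Order the vertices as 1 < 2 < 3 < 4 < 5 < 6 < 7 < 8 < 9 < 10. Listing each simplex with vertices in this order, K has dimension 2 with simplices:

  0-simplices (10): [1], [2], [3], [4], [5], [6], [7], [8], [9], [10]
  1-simplices (30): (30 of them)
  2-simplices (20): (20 of them)

Hence C_0 ≅ Z^10, C_1 ≅ Z^30, C_2 ≅ Z^20.

Boundary ∂_1: C_1 → C_0 sends each edge [p,q] (with p < q) to q − p. For instance
  ∂[3,8] = [8] − [3].
This gives a 10×30 integer matrix of rank 9; reducing to Smith normal form yields diagonal entries (1,1,1,1,1,1,1,1,1).

∂_2: C_2 → C_1 acts by ∂[p,q,r] = [q,r] − [p,r] + [p,q]. For instance
  ∂[1,4,9] = [4,9] − [1,9] + [1,4],
  ∂[1,3,5] = [3,5] − [1,5] + [1,3].
As a 30×20 matrix over Z this has rank 20, with invariant factors (1,1,1,1,1,1,1,1,1,1,1,1,1,1,1,1,1,1,1,2).

Now H_k = ker ∂_k / im ∂_{k+1}, so:

  H_0: rank C_0 − rank ∂_1 = 10 − 9 = 1, and the invariant factors of ∂_1 are all 1, so H_0 = Z.
  H_1: rank ker ∂_1 − rank ∂_2 = (30 − 9) − 20 = 1, and ∂_2 has invariant factor 2 > 1, so H_1 = Z × Z/2.
  H_2: rank ker ∂_2 − rank ∂_3 = (20 − 20) − 0 = 0, and there is no ∂_3, so H_2 = 0.

H_0 = Z,  H_1 = Z × Z/2,  H_2 = 0.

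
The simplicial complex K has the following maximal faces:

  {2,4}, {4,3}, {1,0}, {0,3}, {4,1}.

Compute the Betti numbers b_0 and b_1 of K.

K has 5 vertices, 5 edges.
rank ∂_0 = 0, rank ∂_1 = 4 ⇒ b_0 = 5 − 0 − 4 = 1; all invariant factors of ∂_1 are 1 so no torsion. So H_0 ≅ Z.
rank ∂_1 = 4, rank ∂_2 = 0 ⇒ b_1 = 5 − 4 − 0 = 1. So H_1 ≅ Z.

b_0 = 1, b_1 = 1.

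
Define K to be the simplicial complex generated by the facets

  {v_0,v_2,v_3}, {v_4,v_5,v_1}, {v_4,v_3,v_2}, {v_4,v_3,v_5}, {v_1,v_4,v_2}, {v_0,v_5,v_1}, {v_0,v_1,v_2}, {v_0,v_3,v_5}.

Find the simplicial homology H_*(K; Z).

H_0 = Z,  H_1 = 0,  H_2 = Z.

Take the total order v_0 < v_1 < v_2 < v_3 < v_4 < v_5 on the vertex set. Then K (dimension 2) consists of the simplices:

  0-simplices (6): [v_0], [v_1], [v_2], [v_3], [v_4], [v_5]
  1-simplices (12): [v_0,v_1], [v_0,v_2], [v_0,v_3], [v_0,v_5], [v_1,v_2], [v_1,v_4], [v_1,v_5], [v_2,v_3], [v_2,v_4], [v_3,v_4], [v_3,v_5], [v_4,v_5]
  2-simplices (8): [v_0,v_1,v_2], [v_0,v_1,v_5], [v_0,v_2,v_3], [v_0,v_3,v_5], [v_1,v_2,v_4], [v_1,v_4,v_5], [v_2,v_3,v_4], [v_3,v_4,v_5]

so the chain groups are C_0 ≅ Z^6, C_1 ≅ Z^12, C_2 ≅ Z^8.

Boundary ∂_1: C_1 → C_0 sends each edge [p,q] (with p < q) to q − p. For instance
  ∂[v_1,v_5] = [v_5] − [v_1].
The 6×12 boundary matrix has rank 5 and Smith normal form diag(1,1,1,1,1).

∂_2: C_2 → C_1 acts by ∂[p,q,r] = [q,r] − [p,r] + [p,q]. For instance
  ∂[v_0,v_1,v_2] = [v_1,v_2] − [v_0,v_2] + [v_0,v_1],
  ∂[v_1,v_2,v_4] = [v_2,v_4] − [v_1,v_4] + [v_1,v_2].
The resulting 12×8 matrix has rank 7, and its Smith normal form has invariant factors (1,1,1,1,1,1,1).

Now H_k = ker ∂_k / im ∂_{k+1}, so:

  H_0: rank C_0 − rank ∂_1 = 6 − 5 = 1, and the invariant factors of ∂_1 are all 1, so H_0 = Z.
  H_1: rank ker ∂_1 − rank ∂_2 = (12 − 5) − 7 = 0, and the invariant factors of ∂_2 are all 1, so H_1 = 0.
  H_2: rank ker ∂_2 − rank ∂_3 = (8 − 7) − 0 = 1, and there is no ∂_3, so H_2 = Z.

(K is a triangulation of the 2-sphere S^2.)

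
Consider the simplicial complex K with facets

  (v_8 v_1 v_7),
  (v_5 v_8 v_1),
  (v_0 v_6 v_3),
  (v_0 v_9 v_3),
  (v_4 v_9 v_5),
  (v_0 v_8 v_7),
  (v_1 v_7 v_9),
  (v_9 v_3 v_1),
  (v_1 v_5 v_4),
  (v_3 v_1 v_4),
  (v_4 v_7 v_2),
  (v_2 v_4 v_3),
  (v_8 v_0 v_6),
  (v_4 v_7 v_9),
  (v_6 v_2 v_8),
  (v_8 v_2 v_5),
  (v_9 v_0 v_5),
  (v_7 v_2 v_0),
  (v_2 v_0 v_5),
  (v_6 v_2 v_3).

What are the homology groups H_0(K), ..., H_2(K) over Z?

H_0 = Z,  H_1 = Z ⊕ Z/2,  H_2 = 0.

Order the vertices as v_0 < v_1 < v_2 < v_3 < v_4 < v_5 < v_6 < v_7 < v_8 < v_9. Listing each simplex with vertices in this order, K has dimension 2 with simplices:

  0-simplices (10): [v_0], [v_1], [v_2], [v_3], [v_4], [v_5], [v_6], [v_7], [v_8], [v_9]
  1-simplices (30): (30 of them)
  2-simplices (20): (20 of them)

Hence C_0 ≅ Z^10, C_1 ≅ Z^30, C_2 ≅ Z^20.

Boundary ∂_1: C_1 → C_0 sends each edge [p,q] (with p < q) to q − p. For instance
  ∂[v_2,v_3] = [v_3] − [v_2].
This gives a 10×30 integer matrix of rank 9; reducing to Smith normal form yields diagonal entries (1,1,1,1,1,1,1,1,1).

∂_2: C_2 → C_1 maps a triangle to the signed sum of its edges. For instance
  ∂[v_4,v_5,v_9] = [v_5,v_9] − [v_4,v_9] + [v_4,v_5],
  ∂[v_0,v_7,v_8] = [v_7,v_8] − [v_0,v_8] + [v_0,v_7].
This gives a 30×20 integer matrix of rank 20; reducing to Smith normal form yields diagonal entries (1,1,1,1,1,1,1,1,1,1,1,1,1,1,1,1,1,1,1,2).

Now H_k = ker ∂_k / im ∂_{k+1}, so:

  H_0: rank C_0 − rank ∂_1 = 10 − 9 = 1, and the invariant factors of ∂_1 are all 1, so H_0 ≅ Z.
  H_1: rank ker ∂_1 − rank ∂_2 = (30 − 9) − 20 = 1, and ∂_2 has invariant factor 2 > 1, so H_1 ≅ Z ⊕ Z/2.
  H_2: rank ker ∂_2 − rank ∂_3 = (20 − 20) − 0 = 0, and there is no ∂_3, so H_2 ≅ 0.

As a check, the Euler characteristic is 10 − 30 + 20 = 0, which agrees with 1 − 1 + 0 = 0.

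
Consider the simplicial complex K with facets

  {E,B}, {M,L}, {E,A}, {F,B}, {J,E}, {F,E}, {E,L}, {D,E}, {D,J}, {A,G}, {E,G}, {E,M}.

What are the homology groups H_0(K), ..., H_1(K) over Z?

H_0 = Z,  H_1 = Z^4.

We work with the vertex ordering A < B < D < E < F < G < J < L < M. The simplices of K, each written with vertices in increasing order, are:

  0-simplices (9): A, B, D, E, F, G, J, L, M
  1-simplices (12): AE, AG, BE, BF, DE, DJ, EF, EG, EJ, EL, EM, LM

so the chain groups are C_0 ≅ Z^9, C_1 ≅ Z^12.

The boundary map ∂_1: C_1 → C_0 sends each edge [p,q] (with p < q) to q − p. For instance
  ∂EJ = J − E.
This gives a 9×12 integer matrix of rank 8; reducing to Smith normal form yields diagonal entries (1,1,1,1,1,1,1,1).

Computing H_k = (kernel of ∂_k) / (image of ∂_{k+1}):

  H_0: rank C_0 − rank ∂_1 = 9 − 8 = 1, and the invariant factors of ∂_1 are all 1, so H_0 = Z.
  H_1: rank ker ∂_1 − rank ∂_2 = (12 − 8) − 0 = 4, and there is no ∂_2, so H_1 = Z^4.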